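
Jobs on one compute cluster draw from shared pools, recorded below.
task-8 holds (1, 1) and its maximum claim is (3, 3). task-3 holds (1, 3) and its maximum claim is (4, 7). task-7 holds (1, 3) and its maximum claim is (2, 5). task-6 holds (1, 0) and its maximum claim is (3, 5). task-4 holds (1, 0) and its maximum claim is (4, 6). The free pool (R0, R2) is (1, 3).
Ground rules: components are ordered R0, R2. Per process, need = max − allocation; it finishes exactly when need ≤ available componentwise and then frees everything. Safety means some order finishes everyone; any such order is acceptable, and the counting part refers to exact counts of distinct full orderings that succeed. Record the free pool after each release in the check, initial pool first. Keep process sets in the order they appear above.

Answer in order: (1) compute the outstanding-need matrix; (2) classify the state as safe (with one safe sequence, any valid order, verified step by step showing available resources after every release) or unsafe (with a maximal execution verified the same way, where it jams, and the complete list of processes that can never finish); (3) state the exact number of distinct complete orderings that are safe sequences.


(1) Outstanding need per process (order R0, R2):
  task-8: (2, 2)
  task-3: (3, 4)
  task-7: (1, 2)
  task-6: (2, 5)
  task-4: (3, 6)
(2) The state is SAFE; one workable sequence: task-7, task-6, task-4, task-3, task-8.
Key observation: reading the order forward, task-7 is the first process whose need (1, 2) meets the free pool (1, 3) exactly on a resource it requests.
Step-by-step check:
  pool = (1, 3)
  task-7: need (1, 2) fits (1, 3); releases (1, 3), pool now (2, 6)
  task-6: need (2, 5) fits (2, 6); releases (1, 0), pool now (3, 6)
  task-4: need (3, 6) fits (3, 6); releases (1, 0), pool now (4, 6)
  task-3: need (3, 4) fits (4, 6); releases (1, 3), pool now (5, 9)
  task-8: need (2, 2) fits (5, 9); releases (1, 1), pool now (6, 10)
(3) Precisely 12 of the possible complete orderings are safe sequences.


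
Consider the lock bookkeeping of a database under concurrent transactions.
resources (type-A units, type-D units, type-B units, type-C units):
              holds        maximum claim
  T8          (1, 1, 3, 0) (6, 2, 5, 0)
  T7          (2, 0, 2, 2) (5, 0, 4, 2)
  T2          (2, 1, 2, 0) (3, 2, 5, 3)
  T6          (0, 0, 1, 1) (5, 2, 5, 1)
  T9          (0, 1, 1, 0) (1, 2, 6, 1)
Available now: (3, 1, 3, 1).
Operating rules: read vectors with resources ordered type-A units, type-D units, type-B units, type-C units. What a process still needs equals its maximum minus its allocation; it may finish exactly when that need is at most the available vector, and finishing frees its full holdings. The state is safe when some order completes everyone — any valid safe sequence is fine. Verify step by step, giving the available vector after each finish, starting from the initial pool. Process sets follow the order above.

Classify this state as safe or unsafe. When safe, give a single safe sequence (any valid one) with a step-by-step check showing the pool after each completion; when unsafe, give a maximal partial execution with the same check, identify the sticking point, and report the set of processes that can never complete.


The state is SAFE; one workable sequence: T7, T9, T2, T8, T6.
Key observation: reading the order forward, T7 is the first process whose need (3, 0, 2, 0) meets the free pool (3, 1, 3, 1) exactly on a resource it requests.
Verifying each step:
  pool = (3, 1, 3, 1)
  run T7 (needs (3, 0, 2, 0), free (3, 1, 3, 1)); after release of (2, 0, 2, 2) the pool is (5, 1, 5, 3)
  run T9 (needs (1, 1, 5, 1), free (5, 1, 5, 3)); after release of (0, 1, 1, 0) the pool is (5, 2, 6, 3)
  run T2 (needs (1, 1, 3, 3), free (5, 2, 6, 3)); after release of (2, 1, 2, 0) the pool is (7, 3, 8, 3)
  run T8 (needs (5, 1, 2, 0), free (7, 3, 8, 3)); after release of (1, 1, 3, 0) the pool is (8, 4, 11, 3)
  run T6 (needs (5, 2, 4, 0), free (8, 4, 11, 3)); after release of (0, 0, 1, 1) the pool is (8, 4, 12, 4)


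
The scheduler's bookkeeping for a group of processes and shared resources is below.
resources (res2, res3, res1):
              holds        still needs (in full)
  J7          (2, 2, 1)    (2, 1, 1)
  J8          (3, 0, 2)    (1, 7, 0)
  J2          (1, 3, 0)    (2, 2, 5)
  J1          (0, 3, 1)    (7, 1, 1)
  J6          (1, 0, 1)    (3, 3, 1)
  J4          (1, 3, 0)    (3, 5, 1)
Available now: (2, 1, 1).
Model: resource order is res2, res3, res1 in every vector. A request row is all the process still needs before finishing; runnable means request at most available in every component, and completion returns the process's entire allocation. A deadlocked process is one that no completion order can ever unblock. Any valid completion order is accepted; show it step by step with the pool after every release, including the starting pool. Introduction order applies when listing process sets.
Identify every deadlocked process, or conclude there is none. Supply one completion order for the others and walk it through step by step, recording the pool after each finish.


The deadlocked set is J8, J2, J1 and J4.
Key observation: after J7, J6 the pool peaks at (5, 3, 3), and each blocked process is short somewhere: J8 on res3; J2 on res1; J1 on res2; J4 on res3.
The rest can finish in the order J7, J6. Step-by-step check:
  pool = (2, 1, 1)
  J7: need (2, 1, 1) fits (2, 1, 1); releases (2, 2, 1), pool now (4, 3, 2)
  J6: need (3, 3, 1) fits (4, 3, 2); releases (1, 0, 1), pool now (5, 3, 3)
The stuck group stays short no matter what:
  blocked: J8 wants (1, 7, 0), pool (5, 3, 3) — not enough res3
  blocked: J2 wants (2, 2, 5), pool (5, 3, 3) — not enough res1
  blocked: J1 wants (7, 1, 1), pool (5, 3, 3) — not enough res2
  blocked: J4 wants (3, 5, 1), pool (5, 3, 3) — not enough res3


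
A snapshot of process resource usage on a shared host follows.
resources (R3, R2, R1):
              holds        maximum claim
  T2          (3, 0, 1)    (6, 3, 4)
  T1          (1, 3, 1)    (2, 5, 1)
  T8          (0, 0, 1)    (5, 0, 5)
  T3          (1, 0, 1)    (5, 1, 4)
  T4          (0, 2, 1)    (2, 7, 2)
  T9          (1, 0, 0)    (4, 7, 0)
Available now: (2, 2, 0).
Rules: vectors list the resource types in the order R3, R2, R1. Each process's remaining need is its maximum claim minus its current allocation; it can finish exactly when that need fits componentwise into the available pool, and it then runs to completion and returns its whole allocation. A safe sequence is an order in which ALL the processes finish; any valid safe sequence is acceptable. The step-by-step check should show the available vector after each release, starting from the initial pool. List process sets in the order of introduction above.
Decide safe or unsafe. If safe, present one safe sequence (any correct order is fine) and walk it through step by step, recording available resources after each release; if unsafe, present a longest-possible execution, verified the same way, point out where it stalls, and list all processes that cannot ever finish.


UNSAFE.
Key observation: T1, T4, T9 can finish, but then (4, 7, 2) is all there is, and the blocked group's R1 demands exceed it.
Going as far as possible: T1, T4, T9; after that, nothing fits. Verifying each step:
  pool = (2, 2, 0)
  run T1 (needs (1, 2, 0), free (2, 2, 0)); after release of (1, 3, 1) the pool is (3, 5, 1)
  run T4 (needs (2, 5, 1), free (3, 5, 1)); after release of (0, 2, 1) the pool is (3, 7, 2)
  run T9 (needs (3, 7, 0), free (3, 7, 2)); after release of (1, 0, 0) the pool is (4, 7, 2)
  blocked: T2 wants (3, 3, 3), pool (4, 7, 2) — not enough R1
  blocked: T8 wants (5, 0, 4), pool (4, 7, 2) — not enough R3 and R1
  blocked: T3 wants (4, 1, 3), pool (4, 7, 2) — not enough R1
Never able to finish: T2, T8 and T3.


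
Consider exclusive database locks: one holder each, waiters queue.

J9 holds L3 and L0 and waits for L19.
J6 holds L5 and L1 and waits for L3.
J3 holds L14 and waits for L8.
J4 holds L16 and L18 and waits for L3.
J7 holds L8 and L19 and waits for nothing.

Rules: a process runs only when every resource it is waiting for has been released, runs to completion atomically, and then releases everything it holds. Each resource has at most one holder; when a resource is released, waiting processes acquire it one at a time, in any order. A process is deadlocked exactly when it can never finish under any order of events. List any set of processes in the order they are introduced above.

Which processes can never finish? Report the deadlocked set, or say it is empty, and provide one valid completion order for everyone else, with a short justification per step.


Nothing here is deadlocked.
Key observation: all waits point, directly or indirectly, at processes that can finish, so nothing is permanently blocked.
A valid finishing order for the others: J7, J3, J9, J6, J4.
Walking it through:
  J7 waits on nothing -> runs at once and releases L8 and L19
  J3 waits on L8 — all released -> runs and releases L14
  J9 waits on L19 — all released -> runs and releases L3 and L0
  J6 waits on L3 — all released -> runs and releases L5 and L1
  J4 waits on L3 — all released -> runs and releases L16 and L18


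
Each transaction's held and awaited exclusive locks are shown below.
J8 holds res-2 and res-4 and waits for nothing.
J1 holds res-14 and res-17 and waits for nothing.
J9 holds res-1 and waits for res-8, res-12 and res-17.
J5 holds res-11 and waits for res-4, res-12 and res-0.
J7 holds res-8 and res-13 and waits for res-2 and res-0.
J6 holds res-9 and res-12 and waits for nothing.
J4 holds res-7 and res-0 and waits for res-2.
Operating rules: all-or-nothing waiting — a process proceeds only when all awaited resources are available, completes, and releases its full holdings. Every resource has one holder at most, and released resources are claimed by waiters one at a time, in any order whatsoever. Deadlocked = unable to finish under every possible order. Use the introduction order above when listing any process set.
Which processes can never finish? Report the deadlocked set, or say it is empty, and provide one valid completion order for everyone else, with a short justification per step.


Nothing here is deadlocked.
Key observation: there is no circular wait here — follow any chain and it reaches a process that is free to run now.
The rest can finish in the order J8, J4, J6, J1, J7, J5, J9.
Check, step by step:
  run J8 (it waits on nothing); releases res-2 and res-4
  run J4 (all its waits — res-2 — are resolved); releases res-7 and res-0
  run J6 (it waits on nothing); releases res-9 and res-12
  run J1 (it waits on nothing); releases res-14 and res-17
  run J7 (all its waits — res-2 and res-0 — are resolved); releases res-8 and res-13
  run J5 (all its waits — res-4, res-12 and res-0 — are resolved); releases res-11
  run J9 (all its waits — res-8, res-12 and res-17 — are resolved); releases res-1


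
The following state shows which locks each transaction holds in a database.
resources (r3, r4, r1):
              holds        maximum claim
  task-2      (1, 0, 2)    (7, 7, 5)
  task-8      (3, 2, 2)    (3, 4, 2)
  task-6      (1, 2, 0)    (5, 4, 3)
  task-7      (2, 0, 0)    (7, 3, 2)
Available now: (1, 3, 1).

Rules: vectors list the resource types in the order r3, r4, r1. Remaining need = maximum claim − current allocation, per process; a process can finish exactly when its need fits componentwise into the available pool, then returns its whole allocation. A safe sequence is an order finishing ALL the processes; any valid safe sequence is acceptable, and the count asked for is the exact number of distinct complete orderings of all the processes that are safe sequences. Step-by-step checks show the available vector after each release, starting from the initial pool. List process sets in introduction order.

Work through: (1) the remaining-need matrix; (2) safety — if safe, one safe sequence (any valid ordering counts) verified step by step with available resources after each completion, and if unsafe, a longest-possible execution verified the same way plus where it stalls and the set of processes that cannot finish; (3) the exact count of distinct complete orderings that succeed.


(1) Outstanding need per process (order r3, r4, r1):
  task-2: (6, 7, 3)
  task-8: (0, 2, 0)
  task-6: (4, 2, 3)
  task-7: (5, 3, 2)
(2) SAFE. One safe sequence: task-8, task-6, task-7, task-2.
Key observation: at task-6 the run first touches a limit — (4, 2, 3) against (4, 5, 3), exact on a resource it actually requests.
Check, step by step:
  pool = (1, 3, 1)
  run task-8 (needs (0, 2, 0), free (1, 3, 1)); after release of (3, 2, 2) the pool is (4, 5, 3)
  run task-6 (needs (4, 2, 3), free (4, 5, 3)); after release of (1, 2, 0) the pool is (5, 7, 3)
  run task-7 (needs (5, 3, 2), free (5, 7, 3)); after release of (2, 0, 0) the pool is (7, 7, 3)
  run task-2 (needs (6, 7, 3), free (7, 7, 3)); after release of (1, 0, 2) the pool is (8, 7, 5)
(3) The exact count: 1 of the possible complete orderings is a safe sequence.


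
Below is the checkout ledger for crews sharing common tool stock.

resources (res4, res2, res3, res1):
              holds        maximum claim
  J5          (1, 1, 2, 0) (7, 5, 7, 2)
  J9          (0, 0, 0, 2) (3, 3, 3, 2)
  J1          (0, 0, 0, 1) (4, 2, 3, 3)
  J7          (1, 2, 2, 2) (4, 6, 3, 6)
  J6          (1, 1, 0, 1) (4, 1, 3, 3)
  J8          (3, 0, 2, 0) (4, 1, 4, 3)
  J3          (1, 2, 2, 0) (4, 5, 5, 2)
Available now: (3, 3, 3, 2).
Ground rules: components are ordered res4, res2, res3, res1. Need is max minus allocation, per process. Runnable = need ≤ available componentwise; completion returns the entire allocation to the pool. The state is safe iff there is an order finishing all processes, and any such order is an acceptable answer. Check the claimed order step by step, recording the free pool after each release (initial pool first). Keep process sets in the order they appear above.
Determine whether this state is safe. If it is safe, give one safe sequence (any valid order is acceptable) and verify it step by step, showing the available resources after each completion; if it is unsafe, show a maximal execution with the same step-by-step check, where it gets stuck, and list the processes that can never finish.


The state is SAFE; one workable sequence: J9, J3, J8, J6, J5, J7, J1.
Key observation: J9 is the earliest step where a requested resource binds exactly: need (3, 3, 3, 0), pool (3, 3, 3, 2) at its turn.
Check, step by step:
  pool = (3, 3, 3, 2)
  J9 needs (3, 3, 3, 0) <= (3, 3, 3, 2) -> finishes; pool += (0, 0, 0, 2) = (3, 3, 3, 4)
  J3 needs (3, 3, 3, 2) <= (3, 3, 3, 4) -> finishes; pool += (1, 2, 2, 0) = (4, 5, 5, 4)
  J8 needs (1, 1, 2, 3) <= (4, 5, 5, 4) -> finishes; pool += (3, 0, 2, 0) = (7, 5, 7, 4)
  J6 needs (3, 0, 3, 2) <= (7, 5, 7, 4) -> finishes; pool += (1, 1, 0, 1) = (8, 6, 7, 5)
  J5 needs (6, 4, 5, 2) <= (8, 6, 7, 5) -> finishes; pool += (1, 1, 2, 0) = (9, 7, 9, 5)
  J7 needs (3, 4, 1, 4) <= (9, 7, 9, 5) -> finishes; pool += (1, 2, 2, 2) = (10, 9, 11, 7)
  J1 needs (4, 2, 3, 2) <= (10, 9, 11, 7) -> finishes; pool += (0, 0, 0, 1) = (10, 9, 11, 8)


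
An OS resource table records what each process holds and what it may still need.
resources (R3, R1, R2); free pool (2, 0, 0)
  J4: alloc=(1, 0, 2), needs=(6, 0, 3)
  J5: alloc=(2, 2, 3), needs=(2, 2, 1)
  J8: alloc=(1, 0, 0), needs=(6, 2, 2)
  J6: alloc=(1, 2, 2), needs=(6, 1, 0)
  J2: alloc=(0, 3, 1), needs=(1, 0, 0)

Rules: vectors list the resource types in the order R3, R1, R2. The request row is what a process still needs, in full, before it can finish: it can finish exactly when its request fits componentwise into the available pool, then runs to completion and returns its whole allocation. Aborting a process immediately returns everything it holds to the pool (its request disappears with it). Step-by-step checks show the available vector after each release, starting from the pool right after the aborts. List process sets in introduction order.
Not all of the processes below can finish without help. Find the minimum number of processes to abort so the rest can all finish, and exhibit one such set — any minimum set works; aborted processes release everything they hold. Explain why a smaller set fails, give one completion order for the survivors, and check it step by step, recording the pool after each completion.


Minimum abort set: J4 and J6.
Key observation: J8 was stuck for good until J4 and J6 gave back (2, 2, 4); in the order shown it finishes at step 3.
Why nothing smaller works — every single abort fails: J4 alone leaves J8 blocked (short on R3); J5 alone leaves J4 blocked (short on R3); J8 alone leaves J4 blocked (short on R3); J6 alone leaves J4 blocked (short on R3); J2 alone leaves J4 blocked (short on R3).
One survivor order: J2, J5, J8. Check, step by step (post-abort pool first):
  pool = (4, 2, 4)
  J2 needs (1, 0, 0) <= (4, 2, 4) -> finishes; pool += (0, 3, 1) = (4, 5, 5)
  J5 needs (2, 2, 1) <= (4, 5, 5) -> finishes; pool += (2, 2, 3) = (6, 7, 8)
  J8 needs (6, 2, 2) <= (6, 7, 8) -> finishes; pool += (1, 0, 0) = (7, 7, 8)


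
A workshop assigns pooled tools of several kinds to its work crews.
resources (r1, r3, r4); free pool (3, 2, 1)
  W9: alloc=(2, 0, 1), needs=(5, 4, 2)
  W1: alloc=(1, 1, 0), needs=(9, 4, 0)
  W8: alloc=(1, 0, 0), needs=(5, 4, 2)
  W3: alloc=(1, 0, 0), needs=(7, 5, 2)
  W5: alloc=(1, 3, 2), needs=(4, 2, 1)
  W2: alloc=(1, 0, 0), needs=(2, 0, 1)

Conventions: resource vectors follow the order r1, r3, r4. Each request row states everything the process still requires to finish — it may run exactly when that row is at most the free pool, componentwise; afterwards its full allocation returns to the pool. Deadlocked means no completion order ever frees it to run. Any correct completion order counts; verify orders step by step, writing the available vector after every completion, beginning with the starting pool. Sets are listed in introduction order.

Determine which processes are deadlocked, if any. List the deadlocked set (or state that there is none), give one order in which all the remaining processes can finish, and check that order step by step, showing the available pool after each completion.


The deadlocked set is empty.
Key observation: W2 leads a chain of completions in which each release enables another process.
The rest can finish in the order W2, W5, W9, W8, W3, W1. Verifying each step:
  pool = (3, 2, 1)
  run W2 (needs (2, 0, 1), free (3, 2, 1)); after release of (1, 0, 0) the pool is (4, 2, 1)
  run W5 (needs (4, 2, 1), free (4, 2, 1)); after release of (1, 3, 2) the pool is (5, 5, 3)
  run W9 (needs (5, 4, 2), free (5, 5, 3)); after release of (2, 0, 1) the pool is (7, 5, 4)
  run W8 (needs (5, 4, 2), free (7, 5, 4)); after release of (1, 0, 0) the pool is (8, 5, 4)
  run W3 (needs (7, 5, 2), free (8, 5, 4)); after release of (1, 0, 0) the pool is (9, 5, 4)
  run W1 (needs (9, 4, 0), free (9, 5, 4)); after release of (1, 1, 0) the pool is (10, 6, 4)


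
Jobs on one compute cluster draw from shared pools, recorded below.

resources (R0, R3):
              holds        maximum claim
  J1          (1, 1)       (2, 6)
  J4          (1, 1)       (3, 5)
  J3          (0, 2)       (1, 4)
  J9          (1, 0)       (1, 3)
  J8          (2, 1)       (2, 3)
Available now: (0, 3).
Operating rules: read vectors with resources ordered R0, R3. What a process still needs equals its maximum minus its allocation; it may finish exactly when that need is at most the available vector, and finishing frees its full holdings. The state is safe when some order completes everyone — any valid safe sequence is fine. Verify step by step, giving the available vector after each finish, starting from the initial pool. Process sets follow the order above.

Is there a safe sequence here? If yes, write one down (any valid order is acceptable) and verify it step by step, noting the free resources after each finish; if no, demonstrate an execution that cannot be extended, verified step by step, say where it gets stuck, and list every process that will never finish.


SAFE, for example via the order J8, J3, J9, J4, J1.
Key observation: nothing binds to the last unit here — the tightest requested-resource margin is 1, first seen at J8 ((0, 2) against (0, 3)).
Verifying each step:
  pool = (0, 3)
  J8: need (0, 2) fits (0, 3); releases (2, 1), pool now (2, 4)
  J3: need (1, 2) fits (2, 4); releases (0, 2), pool now (2, 6)
  J9: need (0, 3) fits (2, 6); releases (1, 0), pool now (3, 6)
  J4: need (2, 4) fits (3, 6); releases (1, 1), pool now (4, 7)
  J1: need (1, 5) fits (4, 7); releases (1, 1), pool now (5, 8)


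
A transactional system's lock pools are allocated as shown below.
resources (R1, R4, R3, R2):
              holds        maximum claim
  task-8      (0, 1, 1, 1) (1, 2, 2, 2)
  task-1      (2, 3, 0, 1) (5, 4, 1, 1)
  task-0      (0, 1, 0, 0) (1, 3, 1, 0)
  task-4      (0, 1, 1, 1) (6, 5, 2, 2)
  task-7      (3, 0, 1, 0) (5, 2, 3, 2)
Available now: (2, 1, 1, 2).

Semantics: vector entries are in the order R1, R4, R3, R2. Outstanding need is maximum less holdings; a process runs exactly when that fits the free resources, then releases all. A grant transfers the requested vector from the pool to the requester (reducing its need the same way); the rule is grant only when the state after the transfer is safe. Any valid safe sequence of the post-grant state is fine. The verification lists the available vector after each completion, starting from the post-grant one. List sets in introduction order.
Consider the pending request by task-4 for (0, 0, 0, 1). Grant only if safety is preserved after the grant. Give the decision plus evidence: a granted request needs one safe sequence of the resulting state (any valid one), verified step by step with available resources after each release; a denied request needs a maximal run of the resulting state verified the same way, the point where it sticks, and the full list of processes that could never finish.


GRANT — the state after the grant stays safe, e.g. via task-8, task-7, task-1, task-0, task-4.
Key observation: the grant leaves (2, 1, 1, 1) free — enough for task-8, whose release restarts the cascade.
Check on the post-grant state, step by step:
  pool = (2, 1, 1, 1)
  task-8: need (1, 1, 1, 1) fits (2, 1, 1, 1); releases (0, 1, 1, 1), pool now (2, 2, 2, 2)
  task-7: need (2, 2, 2, 2) fits (2, 2, 2, 2); releases (3, 0, 1, 0), pool now (5, 2, 3, 2)
  task-1: need (3, 1, 1, 0) fits (5, 2, 3, 2); releases (2, 3, 0, 1), pool now (7, 5, 3, 3)
  task-0: need (1, 2, 1, 0) fits (7, 5, 3, 3); releases (0, 1, 0, 0), pool now (7, 6, 3, 3)
  task-4: need (6, 4, 1, 0) fits (7, 6, 3, 3); releases (0, 1, 1, 2), pool now (7, 7, 4, 5)


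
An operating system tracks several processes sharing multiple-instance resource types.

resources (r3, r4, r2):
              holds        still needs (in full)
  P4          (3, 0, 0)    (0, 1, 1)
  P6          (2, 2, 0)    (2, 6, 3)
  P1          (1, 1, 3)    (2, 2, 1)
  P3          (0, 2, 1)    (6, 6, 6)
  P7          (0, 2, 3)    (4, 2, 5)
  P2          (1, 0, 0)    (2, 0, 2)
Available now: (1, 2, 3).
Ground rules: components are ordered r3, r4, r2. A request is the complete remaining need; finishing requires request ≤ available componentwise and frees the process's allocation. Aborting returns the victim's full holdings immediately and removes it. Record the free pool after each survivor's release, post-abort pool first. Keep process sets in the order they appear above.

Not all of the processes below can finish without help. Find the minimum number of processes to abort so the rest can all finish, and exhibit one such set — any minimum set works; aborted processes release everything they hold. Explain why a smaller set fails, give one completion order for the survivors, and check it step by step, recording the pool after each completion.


Minimum abort set: P6.
Key observation: P3 could never have finished before the abort; with (2, 2, 0) returned by P6, it fits at step 5.
Why nothing smaller works: aborting no one leaves the state deadlocked as given.
The survivors complete as P1, P7, P4, P2, P3. Check, step by step (starting from the post-abort pool):
  pool = (3, 4, 3)
  P1 needs (2, 2, 1) <= (3, 4, 3) -> finishes; pool += (1, 1, 3) = (4, 5, 6)
  P7 needs (4, 2, 5) <= (4, 5, 6) -> finishes; pool += (0, 2, 3) = (4, 7, 9)
  P4 needs (0, 1, 1) <= (4, 7, 9) -> finishes; pool += (3, 0, 0) = (7, 7, 9)
  P2 needs (2, 0, 2) <= (7, 7, 9) -> finishes; pool += (1, 0, 0) = (8, 7, 9)
  P3 needs (6, 6, 6) <= (8, 7, 9) -> finishes; pool += (0, 2, 1) = (8, 9, 10)


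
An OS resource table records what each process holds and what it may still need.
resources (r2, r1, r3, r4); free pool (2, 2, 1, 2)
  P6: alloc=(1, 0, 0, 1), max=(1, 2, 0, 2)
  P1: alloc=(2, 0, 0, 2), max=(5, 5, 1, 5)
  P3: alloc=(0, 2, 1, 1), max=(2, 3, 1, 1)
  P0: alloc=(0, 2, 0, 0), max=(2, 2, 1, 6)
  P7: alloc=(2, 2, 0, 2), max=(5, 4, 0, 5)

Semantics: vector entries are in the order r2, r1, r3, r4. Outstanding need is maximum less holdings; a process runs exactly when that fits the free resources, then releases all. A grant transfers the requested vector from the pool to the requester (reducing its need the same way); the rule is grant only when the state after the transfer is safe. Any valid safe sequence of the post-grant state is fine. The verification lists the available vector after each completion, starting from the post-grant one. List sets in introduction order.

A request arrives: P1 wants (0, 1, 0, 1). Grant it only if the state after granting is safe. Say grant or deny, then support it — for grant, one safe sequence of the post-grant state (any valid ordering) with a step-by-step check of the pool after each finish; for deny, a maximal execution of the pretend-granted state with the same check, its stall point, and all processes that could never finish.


GRANT: granting preserves safety; a valid post-grant sequence is P3, P6, P7, P1, P0.
Key observation: after the grant the pool drops to (2, 1, 1, 1), which still lets P3 finish first and unwind the rest.
Check on the post-grant state, step by step:
  pool = (2, 1, 1, 1)
  P3: need (2, 1, 0, 0) fits (2, 1, 1, 1); releases (0, 2, 1, 1), pool now (2, 3, 2, 2)
  P6: need (0, 2, 0, 1) fits (2, 3, 2, 2); releases (1, 0, 0, 1), pool now (3, 3, 2, 3)
  P7: need (3, 2, 0, 3) fits (3, 3, 2, 3); releases (2, 2, 0, 2), pool now (5, 5, 2, 5)
  P1: need (3, 4, 1, 2) fits (5, 5, 2, 5); releases (2, 1, 0, 3), pool now (7, 6, 2, 8)
  P0: need (2, 0, 1, 6) fits (7, 6, 2, 8); releases (0, 2, 0, 0), pool now (7, 8, 2, 8)


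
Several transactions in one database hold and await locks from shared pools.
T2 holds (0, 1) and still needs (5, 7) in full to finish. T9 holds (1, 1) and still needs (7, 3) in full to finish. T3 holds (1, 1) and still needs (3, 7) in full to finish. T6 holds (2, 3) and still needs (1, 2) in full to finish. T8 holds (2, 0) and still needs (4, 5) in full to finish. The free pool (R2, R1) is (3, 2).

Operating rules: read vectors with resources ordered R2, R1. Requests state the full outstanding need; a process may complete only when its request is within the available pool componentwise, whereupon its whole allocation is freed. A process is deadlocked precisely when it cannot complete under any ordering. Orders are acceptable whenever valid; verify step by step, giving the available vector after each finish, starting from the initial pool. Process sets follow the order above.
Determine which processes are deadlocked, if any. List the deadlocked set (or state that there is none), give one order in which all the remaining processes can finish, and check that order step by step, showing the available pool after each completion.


Deadlocked set: T2 and T3.
Key observation: R1 is the bottleneck — with T6, T8, T9 done the pool holds (8, 6), short of every remaining need.
A valid finishing order for the others: T6, T8, T9. Step-by-step check:
  pool = (3, 2)
  T6: need (1, 2) fits (3, 2); releases (2, 3), pool now (5, 5)
  T8: need (4, 5) fits (5, 5); releases (2, 0), pool now (7, 5)
  T9: need (7, 3) fits (7, 5); releases (1, 1), pool now (8, 6)
The stuck group stays short no matter what:
  T2 still needs (5, 7) but only (8, 6) is free — short on R1
  T3 still needs (3, 7) but only (8, 6) is free — short on R1


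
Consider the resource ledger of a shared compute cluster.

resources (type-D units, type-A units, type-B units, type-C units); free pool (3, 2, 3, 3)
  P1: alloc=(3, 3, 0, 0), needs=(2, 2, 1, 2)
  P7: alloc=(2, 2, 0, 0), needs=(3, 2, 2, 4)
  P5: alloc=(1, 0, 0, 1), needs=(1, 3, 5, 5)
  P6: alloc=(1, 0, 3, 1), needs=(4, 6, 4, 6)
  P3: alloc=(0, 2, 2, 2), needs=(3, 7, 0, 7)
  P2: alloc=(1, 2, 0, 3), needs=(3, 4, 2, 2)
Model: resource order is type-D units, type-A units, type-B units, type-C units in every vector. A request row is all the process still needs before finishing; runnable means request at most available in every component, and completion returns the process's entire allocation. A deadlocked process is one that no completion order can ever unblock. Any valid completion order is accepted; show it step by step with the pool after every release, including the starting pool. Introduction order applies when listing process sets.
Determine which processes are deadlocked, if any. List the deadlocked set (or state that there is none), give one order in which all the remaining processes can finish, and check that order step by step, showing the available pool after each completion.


Deadlocked: P5, P6 and P3.
Key observation: after P1, P2, P7 the pool peaks at (9, 9, 3, 6), and each blocked process is short somewhere: P5 on type-B units; P6 on type-B units; P3 on type-C units.
The rest can finish in the order P1, P2, P7. Check, step by step:
  pool = (3, 2, 3, 3)
  P1 needs (2, 2, 1, 2) <= (3, 2, 3, 3) -> finishes; pool += (3, 3, 0, 0) = (6, 5, 3, 3)
  P2 needs (3, 4, 2, 2) <= (6, 5, 3, 3) -> finishes; pool += (1, 2, 0, 3) = (7, 7, 3, 6)
  P7 needs (3, 2, 2, 4) <= (7, 7, 3, 6) -> finishes; pool += (2, 2, 0, 0) = (9, 9, 3, 6)
None of the blocked processes ever fits:
  P5 still needs (1, 3, 5, 5) but only (9, 9, 3, 6) is free — short on type-B units
  P6 still needs (4, 6, 4, 6) but only (9, 9, 3, 6) is free — short on type-B units
  P3 still needs (3, 7, 0, 7) but only (9, 9, 3, 6) is free — short on type-C units


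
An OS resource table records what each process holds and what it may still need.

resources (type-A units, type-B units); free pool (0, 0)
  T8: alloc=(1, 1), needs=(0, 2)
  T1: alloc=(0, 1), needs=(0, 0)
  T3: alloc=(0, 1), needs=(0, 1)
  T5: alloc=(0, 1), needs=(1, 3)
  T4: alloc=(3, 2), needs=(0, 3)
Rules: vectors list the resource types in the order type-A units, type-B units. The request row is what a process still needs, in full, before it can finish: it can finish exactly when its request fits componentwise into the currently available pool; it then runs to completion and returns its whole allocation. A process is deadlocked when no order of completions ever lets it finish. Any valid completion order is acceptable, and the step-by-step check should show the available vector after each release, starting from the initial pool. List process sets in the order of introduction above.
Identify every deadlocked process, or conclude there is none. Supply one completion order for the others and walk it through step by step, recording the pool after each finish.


The deadlocked set is empty.
Key observation: there is always a runnable process — T1 first — so the state unwinds completely.
The rest can finish in the order T1, T3, T8, T5, T4. Verifying each step:
  pool = (0, 0)
  T1 needs (0, 0) <= (0, 0) -> finishes; pool += (0, 1) = (0, 1)
  T3 needs (0, 1) <= (0, 1) -> finishes; pool += (0, 1) = (0, 2)
  T8 needs (0, 2) <= (0, 2) -> finishes; pool += (1, 1) = (1, 3)
  T5 needs (1, 3) <= (1, 3) -> finishes; pool += (0, 1) = (1, 4)
  T4 needs (0, 3) <= (1, 4) -> finishes; pool += (3, 2) = (4, 6)


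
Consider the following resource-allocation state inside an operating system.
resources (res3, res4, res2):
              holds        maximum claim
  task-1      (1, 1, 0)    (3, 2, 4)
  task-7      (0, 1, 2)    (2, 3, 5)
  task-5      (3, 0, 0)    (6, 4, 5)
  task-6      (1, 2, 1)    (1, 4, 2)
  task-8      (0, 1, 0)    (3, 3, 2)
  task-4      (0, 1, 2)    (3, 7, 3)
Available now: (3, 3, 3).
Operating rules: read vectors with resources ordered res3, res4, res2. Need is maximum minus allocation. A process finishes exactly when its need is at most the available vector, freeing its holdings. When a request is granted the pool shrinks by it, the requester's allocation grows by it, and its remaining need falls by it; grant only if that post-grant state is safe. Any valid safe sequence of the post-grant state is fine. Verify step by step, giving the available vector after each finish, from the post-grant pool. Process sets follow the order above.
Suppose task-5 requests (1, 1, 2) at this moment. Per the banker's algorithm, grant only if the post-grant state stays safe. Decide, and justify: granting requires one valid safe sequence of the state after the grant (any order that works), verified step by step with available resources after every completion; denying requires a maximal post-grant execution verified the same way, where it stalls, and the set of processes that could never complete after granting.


DENY: after the grant no complete ordering would exist.
Key observation: after task-6, task-8 the pool peaks at (3, 5, 2), and each blocked process is short somewhere: task-1 on res2; task-7 on res2; task-5 on res2; task-4 on res4.
Pretend the grant happened; the run task-6, task-8 goes as far as possible. Verifying each step:
  pool = (2, 2, 1)
  task-6 needs (0, 2, 1) <= (2, 2, 1) -> finishes; pool += (1, 2, 1) = (3, 4, 2)
  task-8 needs (3, 2, 2) <= (3, 4, 2) -> finishes; pool += (0, 1, 0) = (3, 5, 2)
  blocked: task-1 wants (2, 1, 4), pool (3, 5, 2) — not enough res2
  blocked: task-7 wants (2, 2, 3), pool (3, 5, 2) — not enough res2
  blocked: task-5 wants (2, 3, 3), pool (3, 5, 2) — not enough res2
  blocked: task-4 wants (3, 6, 1), pool (3, 5, 2) — not enough res4
Processes that could never finish after the grant: task-1, task-7, task-5 and task-4.


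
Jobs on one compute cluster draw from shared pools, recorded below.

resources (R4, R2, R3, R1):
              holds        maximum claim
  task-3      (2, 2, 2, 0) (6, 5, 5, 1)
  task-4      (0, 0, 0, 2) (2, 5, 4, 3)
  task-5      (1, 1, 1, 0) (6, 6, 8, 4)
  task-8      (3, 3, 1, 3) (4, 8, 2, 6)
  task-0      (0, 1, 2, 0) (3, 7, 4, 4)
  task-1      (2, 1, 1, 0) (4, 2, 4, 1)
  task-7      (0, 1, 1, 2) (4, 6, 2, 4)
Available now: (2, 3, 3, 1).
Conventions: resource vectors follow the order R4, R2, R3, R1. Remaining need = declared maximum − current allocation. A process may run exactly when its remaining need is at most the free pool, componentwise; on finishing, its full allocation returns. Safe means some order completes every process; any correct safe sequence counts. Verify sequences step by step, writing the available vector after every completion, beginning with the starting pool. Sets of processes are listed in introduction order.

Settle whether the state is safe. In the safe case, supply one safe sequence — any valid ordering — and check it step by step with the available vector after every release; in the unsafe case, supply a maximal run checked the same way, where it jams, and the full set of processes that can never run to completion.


The state is SAFE; one workable sequence: task-1, task-3, task-4, task-8, task-7, task-5, task-0.
Key observation: task-1 marks the first exact bind of the order: its need (2, 1, 3, 1) fits the free (2, 3, 3, 1) with zero slack on a requested resource.
Step-by-step check:
  pool = (2, 3, 3, 1)
  task-1: need (2, 1, 3, 1) fits (2, 3, 3, 1); releases (2, 1, 1, 0), pool now (4, 4, 4, 1)
  task-3: need (4, 3, 3, 1) fits (4, 4, 4, 1); releases (2, 2, 2, 0), pool now (6, 6, 6, 1)
  task-4: need (2, 5, 4, 1) fits (6, 6, 6, 1); releases (0, 0, 0, 2), pool now (6, 6, 6, 3)
  task-8: need (1, 5, 1, 3) fits (6, 6, 6, 3); releases (3, 3, 1, 3), pool now (9, 9, 7, 6)
  task-7: need (4, 5, 1, 2) fits (9, 9, 7, 6); releases (0, 1, 1, 2), pool now (9, 10, 8, 8)
  task-5: need (5, 5, 7, 4) fits (9, 10, 8, 8); releases (1, 1, 1, 0), pool now (10, 11, 9, 8)
  task-0: need (3, 6, 2, 4) fits (10, 11, 9, 8); releases (0, 1, 2, 0), pool now (10, 12, 11, 8)


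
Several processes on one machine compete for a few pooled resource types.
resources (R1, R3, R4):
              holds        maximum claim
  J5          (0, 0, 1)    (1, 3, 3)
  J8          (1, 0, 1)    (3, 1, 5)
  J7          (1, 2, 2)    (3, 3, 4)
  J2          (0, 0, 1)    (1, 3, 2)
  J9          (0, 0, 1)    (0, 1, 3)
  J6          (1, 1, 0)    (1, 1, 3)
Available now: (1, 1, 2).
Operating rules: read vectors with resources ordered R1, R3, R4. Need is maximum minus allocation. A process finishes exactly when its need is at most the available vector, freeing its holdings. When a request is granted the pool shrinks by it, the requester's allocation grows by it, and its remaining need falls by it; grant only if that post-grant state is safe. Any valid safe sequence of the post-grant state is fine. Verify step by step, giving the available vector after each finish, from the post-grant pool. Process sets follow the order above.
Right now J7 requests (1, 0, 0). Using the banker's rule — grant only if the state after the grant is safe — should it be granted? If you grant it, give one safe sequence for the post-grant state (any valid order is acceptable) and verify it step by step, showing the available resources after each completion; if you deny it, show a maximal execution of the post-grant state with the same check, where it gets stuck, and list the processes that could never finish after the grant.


GRANT: granting preserves safety; a valid post-grant sequence is J9, J6, J7, J5, J2, J8.
Key observation: (0, 1, 2) free after granting still covers J9 first, and each release covers the next.
Check on the post-grant state, step by step:
  pool = (0, 1, 2)
  J9: need (0, 1, 2) fits (0, 1, 2); releases (0, 0, 1), pool now (0, 1, 3)
  J6: need (0, 0, 3) fits (0, 1, 3); releases (1, 1, 0), pool now (1, 2, 3)
  J7: need (1, 1, 2) fits (1, 2, 3); releases (2, 2, 2), pool now (3, 4, 5)
  J5: need (1, 3, 2) fits (3, 4, 5); releases (0, 0, 1), pool now (3, 4, 6)
  J2: need (1, 3, 1) fits (3, 4, 6); releases (0, 0, 1), pool now (3, 4, 7)
  J8: need (2, 1, 4) fits (3, 4, 7); releases (1, 0, 1), pool now (4, 4, 8)


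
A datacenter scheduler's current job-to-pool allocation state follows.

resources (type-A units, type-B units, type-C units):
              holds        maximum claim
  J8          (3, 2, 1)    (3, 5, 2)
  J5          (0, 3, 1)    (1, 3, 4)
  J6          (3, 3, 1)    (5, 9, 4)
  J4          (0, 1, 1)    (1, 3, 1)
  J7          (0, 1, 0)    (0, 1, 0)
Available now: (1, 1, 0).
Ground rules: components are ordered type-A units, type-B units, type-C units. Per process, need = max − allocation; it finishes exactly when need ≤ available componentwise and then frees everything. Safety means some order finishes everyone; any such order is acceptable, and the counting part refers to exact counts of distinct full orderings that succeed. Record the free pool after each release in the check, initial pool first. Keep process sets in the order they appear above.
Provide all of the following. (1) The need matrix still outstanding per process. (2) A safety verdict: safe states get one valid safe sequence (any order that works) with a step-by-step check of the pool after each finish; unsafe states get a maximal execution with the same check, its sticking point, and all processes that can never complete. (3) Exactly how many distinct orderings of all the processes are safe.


(1) Outstanding need per process (order type-A units, type-B units, type-C units):
  J8: (0, 3, 1)
  J5: (1, 0, 3)
  J6: (2, 6, 3)
  J4: (1, 2, 0)
  J7: (0, 0, 0)
(2) UNSAFE — no complete ordering exists.
Key observation: no order helps: past J7, J4, J8, the free pool tops out at (4, 5, 2), below what each blocked process needs in type-C units.
Going as far as possible: J7, J4, J8; after that, nothing fits. Check, step by step:
  pool = (1, 1, 0)
  run J7 (needs (0, 0, 0), free (1, 1, 0)); after release of (0, 1, 0) the pool is (1, 2, 0)
  run J4 (needs (1, 2, 0), free (1, 2, 0)); after release of (0, 1, 1) the pool is (1, 3, 1)
  run J8 (needs (0, 3, 1), free (1, 3, 1)); after release of (3, 2, 1) the pool is (4, 5, 2)
  J5 cannot run: need (1, 0, 3) vs free (4, 5, 2) (insufficient type-C units)
  J6 cannot run: need (2, 6, 3) vs free (4, 5, 2) (insufficient type-B units and type-C units)
Processes that can never finish: J5 and J6.
(3) Exactly 0 of the possible complete orderings are safe sequences.
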